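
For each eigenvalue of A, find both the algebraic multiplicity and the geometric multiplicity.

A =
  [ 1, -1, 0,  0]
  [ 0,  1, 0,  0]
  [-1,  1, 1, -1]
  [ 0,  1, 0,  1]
λ = 1: alg = 4, geom = 2

Step 1 — factor the characteristic polynomial to read off the algebraic multiplicities:
  χ_A(x) = (x - 1)^4

Step 2 — compute geometric multiplicities via the rank-nullity identity g(λ) = n − rank(A − λI):
  rank(A − (1)·I) = 2, so dim ker(A − (1)·I) = n − 2 = 2

Summary:
  λ = 1: algebraic multiplicity = 4, geometric multiplicity = 2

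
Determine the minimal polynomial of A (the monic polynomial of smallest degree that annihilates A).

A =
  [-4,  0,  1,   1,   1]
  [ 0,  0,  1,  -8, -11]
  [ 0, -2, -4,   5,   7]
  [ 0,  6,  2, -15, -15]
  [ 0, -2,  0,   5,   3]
x^3 + 12*x^2 + 48*x + 64

The characteristic polynomial is χ_A(x) = (x + 4)^5, so the eigenvalues are known. The minimal polynomial is
  m_A(x) = Π_λ (x − λ)^{k_λ}
where k_λ is the size of the *largest* Jordan block for λ (equivalently, the smallest k with (A − λI)^k v = 0 for every generalised eigenvector v of λ).

  λ = -4: largest Jordan block has size 3, contributing (x + 4)^3

So m_A(x) = (x + 4)^3 = x^3 + 12*x^2 + 48*x + 64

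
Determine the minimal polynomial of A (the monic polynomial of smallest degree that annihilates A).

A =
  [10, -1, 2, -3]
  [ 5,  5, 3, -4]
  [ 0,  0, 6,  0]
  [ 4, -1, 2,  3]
x^3 - 18*x^2 + 108*x - 216

The characteristic polynomial is χ_A(x) = (x - 6)^4, so the eigenvalues are known. The minimal polynomial is
  m_A(x) = Π_λ (x − λ)^{k_λ}
where k_λ is the size of the *largest* Jordan block for λ (equivalently, the smallest k with (A − λI)^k v = 0 for every generalised eigenvector v of λ).

  λ = 6: largest Jordan block has size 3, contributing (x − 6)^3

So m_A(x) = (x - 6)^3 = x^3 - 18*x^2 + 108*x - 216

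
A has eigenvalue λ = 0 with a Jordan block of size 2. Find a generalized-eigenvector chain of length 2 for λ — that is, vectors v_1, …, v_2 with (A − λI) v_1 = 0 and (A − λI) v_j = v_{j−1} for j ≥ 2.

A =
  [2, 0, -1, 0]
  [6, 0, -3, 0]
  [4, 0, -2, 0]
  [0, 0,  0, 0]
A Jordan chain for λ = 0 of length 2:
v_1 = (2, 6, 4, 0)ᵀ
v_2 = (1, 0, 0, 0)ᵀ

Let N = A − (0)·I. We want v_2 with N^2 v_2 = 0 but N^1 v_2 ≠ 0; then v_{j-1} := N · v_j for j = 2, …, 2.

Pick v_2 = (1, 0, 0, 0)ᵀ.
Then v_1 = N · v_2 = (2, 6, 4, 0)ᵀ.

Sanity check: (A − (0)·I) v_1 = (0, 0, 0, 0)ᵀ = 0. ✓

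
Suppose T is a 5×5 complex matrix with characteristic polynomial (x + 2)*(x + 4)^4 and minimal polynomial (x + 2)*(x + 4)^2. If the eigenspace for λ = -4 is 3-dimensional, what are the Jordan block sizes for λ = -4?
Block sizes for λ = -4: [2, 1, 1]

Step 1 — from the characteristic polynomial, algebraic multiplicity of λ = -4 is 4. From dim ker(T − (-4)·I) = 3, there are exactly 3 Jordan blocks for λ = -4.
Step 2 — from the minimal polynomial, the factor (x + 4)^2 tells us the largest block for λ = -4 has size 2.
Step 3 — with total size 4, 3 blocks, and largest block 2, the block sizes (in nonincreasing order) are [2, 1, 1].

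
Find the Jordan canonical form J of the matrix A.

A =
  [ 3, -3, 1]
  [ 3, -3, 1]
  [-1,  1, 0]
J_3(0)

The characteristic polynomial is
  det(x·I − A) = x^3

Eigenvalues and multiplicities (the geometric multiplicity of λ is n − rank(A − λI), which equals the number of Jordan blocks for λ):
  λ = 0: algebraic multiplicity = 3, geometric multiplicity = 1

Determining the block sizes for each eigenvalue:
  λ = 0: one block (gm = 1), so the single block has size am = 3 → block sizes [3]

Assembling the blocks gives a Jordan form
J =
  [0, 1, 0]
  [0, 0, 1]
  [0, 0, 0]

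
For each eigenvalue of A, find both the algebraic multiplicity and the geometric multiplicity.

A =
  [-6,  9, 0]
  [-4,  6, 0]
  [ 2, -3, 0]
λ = 0: alg = 3, geom = 2

Step 1 — factor the characteristic polynomial to read off the algebraic multiplicities:
  χ_A(x) = x^3

Step 2 — compute geometric multiplicities via the rank-nullity identity g(λ) = n − rank(A − λI):
  rank(A − (0)·I) = 1, so dim ker(A − (0)·I) = n − 1 = 2

Summary:
  λ = 0: algebraic multiplicity = 3, geometric multiplicity = 2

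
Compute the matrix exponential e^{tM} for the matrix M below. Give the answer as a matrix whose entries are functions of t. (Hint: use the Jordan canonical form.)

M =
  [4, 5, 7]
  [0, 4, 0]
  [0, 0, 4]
e^{tM} =
  [exp(4*t), 5*t*exp(4*t), 7*t*exp(4*t)]
  [0, exp(4*t), 0]
  [0, 0, exp(4*t)]

Strategy: write M = P · J · P⁻¹ where J is a Jordan canonical form, so e^{tM} = P · e^{tJ} · P⁻¹, and e^{tJ} can be computed block-by-block.

M has Jordan form
J =
  [4, 1, 0]
  [0, 4, 0]
  [0, 0, 4]
(up to reordering of blocks).

Per-block formulas:
  For a 1×1 block at λ = 4: exp(t · [4]) = [e^(4t)].
  For a 2×2 Jordan block J_2(4): exp(t · J_2(4)) = e^(4t)·(I + t·N), where N is the 2×2 nilpotent shift.

After assembling e^{tJ} and conjugating by P, we get:

e^{tM} =
  [exp(4*t), 5*t*exp(4*t), 7*t*exp(4*t)]
  [0, exp(4*t), 0]
  [0, 0, exp(4*t)]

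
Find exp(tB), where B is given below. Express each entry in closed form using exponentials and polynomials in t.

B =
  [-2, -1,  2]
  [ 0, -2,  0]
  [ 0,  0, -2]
e^{tB} =
  [exp(-2*t), -t*exp(-2*t), 2*t*exp(-2*t)]
  [0, exp(-2*t), 0]
  [0, 0, exp(-2*t)]

Strategy: write B = P · J · P⁻¹ where J is a Jordan canonical form, so e^{tB} = P · e^{tJ} · P⁻¹, and e^{tJ} can be computed block-by-block.

B has Jordan form
J =
  [-2,  1,  0]
  [ 0, -2,  0]
  [ 0,  0, -2]
(up to reordering of blocks).

Per-block formulas:
  For a 1×1 block at λ = -2: exp(t · [-2]) = [e^(-2t)].
  For a 2×2 Jordan block J_2(-2): exp(t · J_2(-2)) = e^(-2t)·(I + t·N), where N is the 2×2 nilpotent shift.

After assembling e^{tJ} and conjugating by P, we get:

e^{tB} =
  [exp(-2*t), -t*exp(-2*t), 2*t*exp(-2*t)]
  [0, exp(-2*t), 0]
  [0, 0, exp(-2*t)]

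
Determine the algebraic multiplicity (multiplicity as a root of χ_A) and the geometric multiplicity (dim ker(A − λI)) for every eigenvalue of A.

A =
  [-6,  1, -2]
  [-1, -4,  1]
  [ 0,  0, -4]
λ = -5: alg = 2, geom = 1; λ = -4: alg = 1, geom = 1

Step 1 — factor the characteristic polynomial to read off the algebraic multiplicities:
  χ_A(x) = (x + 4)*(x + 5)^2

Step 2 — compute geometric multiplicities via the rank-nullity identity g(λ) = n − rank(A − λI):
  rank(A − (-5)·I) = 2, so dim ker(A − (-5)·I) = n − 2 = 1
  rank(A − (-4)·I) = 2, so dim ker(A − (-4)·I) = n − 2 = 1

Summary:
  λ = -5: algebraic multiplicity = 2, geometric multiplicity = 1
  λ = -4: algebraic multiplicity = 1, geometric multiplicity = 1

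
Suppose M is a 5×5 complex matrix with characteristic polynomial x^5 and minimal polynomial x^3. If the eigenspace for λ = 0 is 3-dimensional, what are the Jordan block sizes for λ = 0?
Block sizes for λ = 0: [3, 1, 1]

Step 1 — from the characteristic polynomial, algebraic multiplicity of λ = 0 is 5. From dim ker(M − (0)·I) = 3, there are exactly 3 Jordan blocks for λ = 0.
Step 2 — from the minimal polynomial, the factor (x − 0)^3 tells us the largest block for λ = 0 has size 3.
Step 3 — with total size 5, 3 blocks, and largest block 3, the block sizes (in nonincreasing order) are [3, 1, 1].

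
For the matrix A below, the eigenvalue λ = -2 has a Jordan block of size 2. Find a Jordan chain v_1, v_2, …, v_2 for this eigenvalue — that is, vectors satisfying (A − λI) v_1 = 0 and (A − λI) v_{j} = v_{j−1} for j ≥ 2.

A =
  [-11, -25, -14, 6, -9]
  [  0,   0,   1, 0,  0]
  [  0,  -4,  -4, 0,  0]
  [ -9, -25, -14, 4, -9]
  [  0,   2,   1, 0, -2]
A Jordan chain for λ = -2 of length 2:
v_1 = (12, -6, 12, 12, -6)ᵀ
v_2 = (7, -3, 0, 0, 0)ᵀ

Let N = A − (-2)·I. We want v_2 with N^2 v_2 = 0 but N^1 v_2 ≠ 0; then v_{j-1} := N · v_j for j = 2, …, 2.

Pick v_2 = (7, -3, 0, 0, 0)ᵀ.
Then v_1 = N · v_2 = (12, -6, 12, 12, -6)ᵀ.

Sanity check: (A − (-2)·I) v_1 = (0, 0, 0, 0, 0)ᵀ = 0. ✓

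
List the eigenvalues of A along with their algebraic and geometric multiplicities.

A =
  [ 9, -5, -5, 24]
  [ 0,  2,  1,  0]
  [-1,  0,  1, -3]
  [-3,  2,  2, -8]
λ = 1: alg = 4, geom = 2

Step 1 — factor the characteristic polynomial to read off the algebraic multiplicities:
  χ_A(x) = (x - 1)^4

Step 2 — compute geometric multiplicities via the rank-nullity identity g(λ) = n − rank(A − λI):
  rank(A − (1)·I) = 2, so dim ker(A − (1)·I) = n − 2 = 2

Summary:
  λ = 1: algebraic multiplicity = 4, geometric multiplicity = 2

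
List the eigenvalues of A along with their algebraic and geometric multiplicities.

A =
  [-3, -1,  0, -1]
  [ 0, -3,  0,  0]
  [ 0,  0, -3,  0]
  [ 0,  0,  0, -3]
λ = -3: alg = 4, geom = 3

Step 1 — factor the characteristic polynomial to read off the algebraic multiplicities:
  χ_A(x) = (x + 3)^4

Step 2 — compute geometric multiplicities via the rank-nullity identity g(λ) = n − rank(A − λI):
  rank(A − (-3)·I) = 1, so dim ker(A − (-3)·I) = n − 1 = 3

Summary:
  λ = -3: algebraic multiplicity = 4, geometric multiplicity = 3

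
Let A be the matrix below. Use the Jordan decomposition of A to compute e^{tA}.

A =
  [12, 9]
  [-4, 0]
e^{tA} =
  [6*t*exp(6*t) + exp(6*t), 9*t*exp(6*t)]
  [-4*t*exp(6*t), -6*t*exp(6*t) + exp(6*t)]

Strategy: write A = P · J · P⁻¹ where J is a Jordan canonical form, so e^{tA} = P · e^{tJ} · P⁻¹, and e^{tJ} can be computed block-by-block.

A has Jordan form
J =
  [6, 1]
  [0, 6]
(up to reordering of blocks).

Per-block formulas:
  For a 2×2 Jordan block J_2(6): exp(t · J_2(6)) = e^(6t)·(I + t·N), where N is the 2×2 nilpotent shift.

After assembling e^{tJ} and conjugating by P, we get:

e^{tA} =
  [6*t*exp(6*t) + exp(6*t), 9*t*exp(6*t)]
  [-4*t*exp(6*t), -6*t*exp(6*t) + exp(6*t)]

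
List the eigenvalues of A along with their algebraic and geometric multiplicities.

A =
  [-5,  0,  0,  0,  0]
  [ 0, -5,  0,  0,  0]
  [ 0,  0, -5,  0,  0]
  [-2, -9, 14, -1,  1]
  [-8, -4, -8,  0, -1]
λ = -5: alg = 3, geom = 3; λ = -1: alg = 2, geom = 1

Step 1 — factor the characteristic polynomial to read off the algebraic multiplicities:
  χ_A(x) = (x + 1)^2*(x + 5)^3

Step 2 — compute geometric multiplicities via the rank-nullity identity g(λ) = n − rank(A − λI):
  rank(A − (-5)·I) = 2, so dim ker(A − (-5)·I) = n − 2 = 3
  rank(A − (-1)·I) = 4, so dim ker(A − (-1)·I) = n − 4 = 1

Summary:
  λ = -5: algebraic multiplicity = 3, geometric multiplicity = 3
  λ = -1: algebraic multiplicity = 2, geometric multiplicity = 1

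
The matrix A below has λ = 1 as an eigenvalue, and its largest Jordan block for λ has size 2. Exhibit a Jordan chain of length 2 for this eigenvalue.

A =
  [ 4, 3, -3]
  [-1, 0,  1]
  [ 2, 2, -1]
A Jordan chain for λ = 1 of length 2:
v_1 = (3, -1, 2)ᵀ
v_2 = (1, 0, 0)ᵀ

Let N = A − (1)·I. We want v_2 with N^2 v_2 = 0 but N^1 v_2 ≠ 0; then v_{j-1} := N · v_j for j = 2, …, 2.

Pick v_2 = (1, 0, 0)ᵀ.
Then v_1 = N · v_2 = (3, -1, 2)ᵀ.

Sanity check: (A − (1)·I) v_1 = (0, 0, 0)ᵀ = 0. ✓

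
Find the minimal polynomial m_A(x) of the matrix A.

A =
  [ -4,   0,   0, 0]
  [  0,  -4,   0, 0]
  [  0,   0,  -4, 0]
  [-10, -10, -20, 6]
x^2 - 2*x - 24

The characteristic polynomial is χ_A(x) = (x - 6)*(x + 4)^3, so the eigenvalues are known. The minimal polynomial is
  m_A(x) = Π_λ (x − λ)^{k_λ}
where k_λ is the size of the *largest* Jordan block for λ (equivalently, the smallest k with (A − λI)^k v = 0 for every generalised eigenvector v of λ).

  λ = -4: largest Jordan block has size 1, contributing (x + 4)
  λ = 6: largest Jordan block has size 1, contributing (x − 6)

So m_A(x) = (x - 6)*(x + 4) = x^2 - 2*x - 24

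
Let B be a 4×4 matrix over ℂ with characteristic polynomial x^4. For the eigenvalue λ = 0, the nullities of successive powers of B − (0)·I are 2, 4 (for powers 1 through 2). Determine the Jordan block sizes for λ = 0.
Block sizes for λ = 0: [2, 2]

From the dimensions of kernels of powers, the number of Jordan blocks of size at least j is d_j − d_{j−1} where d_j = dim ker(N^j) (with d_0 = 0). Computing the differences gives [2, 2].
The number of blocks of size exactly k is (#blocks of size ≥ k) − (#blocks of size ≥ k + 1), so the partition is: 2 block(s) of size 2.
In nonincreasing order the block sizes are [2, 2].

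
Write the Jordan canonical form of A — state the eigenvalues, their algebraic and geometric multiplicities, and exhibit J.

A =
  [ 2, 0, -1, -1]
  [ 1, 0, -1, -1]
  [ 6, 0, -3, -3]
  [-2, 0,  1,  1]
J_3(0) ⊕ J_1(0)

The characteristic polynomial is
  det(x·I − A) = x^4

Eigenvalues and multiplicities (the geometric multiplicity of λ is n − rank(A − λI), which equals the number of Jordan blocks for λ):
  λ = 0: algebraic multiplicity = 4, geometric multiplicity = 2

Determining the block sizes for each eigenvalue:
  λ = 0: with am = 4 and gm = 2, the partition is not yet determined (e.g. several partitions of 4 into 2 parts exist). Let N = A − (0)·I. Computing rank(N^1) = 2, rank(N^2) = 1, rank(N^3) = 0; the number of blocks of size ≥ j is rank(N^{j−1}) − rank(N^j), giving [2, 1, 1]. So we have 1 block(s) of size 3, 1 block(s) of size 1 → block sizes [3, 1]

Assembling the blocks gives a Jordan form
J =
  [0, 1, 0, 0]
  [0, 0, 1, 0]
  [0, 0, 0, 0]
  [0, 0, 0, 0]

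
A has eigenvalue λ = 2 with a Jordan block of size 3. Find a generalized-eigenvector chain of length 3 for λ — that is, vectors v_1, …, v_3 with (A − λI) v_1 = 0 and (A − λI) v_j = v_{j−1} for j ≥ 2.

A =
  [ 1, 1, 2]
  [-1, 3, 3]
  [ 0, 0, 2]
A Jordan chain for λ = 2 of length 3:
v_1 = (1, 1, 0)ᵀ
v_2 = (2, 3, 0)ᵀ
v_3 = (0, 0, 1)ᵀ

Let N = A − (2)·I. We want v_3 with N^3 v_3 = 0 but N^2 v_3 ≠ 0; then v_{j-1} := N · v_j for j = 3, …, 2.

Pick v_3 = (0, 0, 1)ᵀ.
Then v_2 = N · v_3 = (2, 3, 0)ᵀ.
Then v_1 = N · v_2 = (1, 1, 0)ᵀ.

Sanity check: (A − (2)·I) v_1 = (0, 0, 0)ᵀ = 0. ✓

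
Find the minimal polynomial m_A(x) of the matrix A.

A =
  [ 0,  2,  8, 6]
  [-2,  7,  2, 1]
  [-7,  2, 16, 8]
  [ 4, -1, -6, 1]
x^2 - 12*x + 36

The characteristic polynomial is χ_A(x) = (x - 6)^4, so the eigenvalues are known. The minimal polynomial is
  m_A(x) = Π_λ (x − λ)^{k_λ}
where k_λ is the size of the *largest* Jordan block for λ (equivalently, the smallest k with (A − λI)^k v = 0 for every generalised eigenvector v of λ).

  λ = 6: largest Jordan block has size 2, contributing (x − 6)^2

So m_A(x) = (x - 6)^2 = x^2 - 12*x + 36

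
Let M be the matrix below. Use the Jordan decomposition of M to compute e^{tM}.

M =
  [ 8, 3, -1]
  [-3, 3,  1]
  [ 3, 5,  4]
e^{tM} =
  [-3*t^2*exp(5*t)/2 + 3*t*exp(5*t) + exp(5*t), -t^2*exp(5*t) + 3*t*exp(5*t), t^2*exp(5*t)/2 - t*exp(5*t)]
  [-3*t*exp(5*t), -2*t*exp(5*t) + exp(5*t), t*exp(5*t)]
  [-9*t^2*exp(5*t)/2 + 3*t*exp(5*t), -3*t^2*exp(5*t) + 5*t*exp(5*t), 3*t^2*exp(5*t)/2 - t*exp(5*t) + exp(5*t)]

Strategy: write M = P · J · P⁻¹ where J is a Jordan canonical form, so e^{tM} = P · e^{tJ} · P⁻¹, and e^{tJ} can be computed block-by-block.

M has Jordan form
J =
  [5, 1, 0]
  [0, 5, 1]
  [0, 0, 5]
(up to reordering of blocks).

Per-block formulas:
  For a 3×3 Jordan block J_3(5): exp(t · J_3(5)) = e^(5t)·(I + t·N + (t^2/2)·N^2), where N is the 3×3 nilpotent shift.

After assembling e^{tJ} and conjugating by P, we get:

e^{tM} =
  [-3*t^2*exp(5*t)/2 + 3*t*exp(5*t) + exp(5*t), -t^2*exp(5*t) + 3*t*exp(5*t), t^2*exp(5*t)/2 - t*exp(5*t)]
  [-3*t*exp(5*t), -2*t*exp(5*t) + exp(5*t), t*exp(5*t)]
  [-9*t^2*exp(5*t)/2 + 3*t*exp(5*t), -3*t^2*exp(5*t) + 5*t*exp(5*t), 3*t^2*exp(5*t)/2 - t*exp(5*t) + exp(5*t)]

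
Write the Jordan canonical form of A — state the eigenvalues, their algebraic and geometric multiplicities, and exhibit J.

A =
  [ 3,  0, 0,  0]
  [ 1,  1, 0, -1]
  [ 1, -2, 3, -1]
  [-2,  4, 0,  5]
J_2(3) ⊕ J_1(3) ⊕ J_1(3)

The characteristic polynomial is
  det(x·I − A) = x^4 - 12*x^3 + 54*x^2 - 108*x + 81 = (x - 3)^4

Eigenvalues and multiplicities (the geometric multiplicity of λ is n − rank(A − λI), which equals the number of Jordan blocks for λ):
  λ = 3: algebraic multiplicity = 4, geometric multiplicity = 3

Determining the block sizes for each eigenvalue:
  λ = 3: 3 blocks summing to 4 forces exactly one block of size 2 and the rest size 1 → block sizes [2, 1, 1]

Assembling the blocks gives a Jordan form
J =
  [3, 1, 0, 0]
  [0, 3, 0, 0]
  [0, 0, 3, 0]
  [0, 0, 0, 3]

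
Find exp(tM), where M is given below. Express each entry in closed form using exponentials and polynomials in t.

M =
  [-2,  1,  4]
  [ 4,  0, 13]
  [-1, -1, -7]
e^{tM} =
  [t^2*exp(-3*t)/2 + t*exp(-3*t) + exp(-3*t), t*exp(-3*t), t^2*exp(-3*t)/2 + 4*t*exp(-3*t)]
  [3*t^2*exp(-3*t)/2 + 4*t*exp(-3*t), 3*t*exp(-3*t) + exp(-3*t), 3*t^2*exp(-3*t)/2 + 13*t*exp(-3*t)]
  [-t^2*exp(-3*t)/2 - t*exp(-3*t), -t*exp(-3*t), -t^2*exp(-3*t)/2 - 4*t*exp(-3*t) + exp(-3*t)]

Strategy: write M = P · J · P⁻¹ where J is a Jordan canonical form, so e^{tM} = P · e^{tJ} · P⁻¹, and e^{tJ} can be computed block-by-block.

M has Jordan form
J =
  [-3,  1,  0]
  [ 0, -3,  1]
  [ 0,  0, -3]
(up to reordering of blocks).

Per-block formulas:
  For a 3×3 Jordan block J_3(-3): exp(t · J_3(-3)) = e^(-3t)·(I + t·N + (t^2/2)·N^2), where N is the 3×3 nilpotent shift.

After assembling e^{tJ} and conjugating by P, we get:

e^{tM} =
  [t^2*exp(-3*t)/2 + t*exp(-3*t) + exp(-3*t), t*exp(-3*t), t^2*exp(-3*t)/2 + 4*t*exp(-3*t)]
  [3*t^2*exp(-3*t)/2 + 4*t*exp(-3*t), 3*t*exp(-3*t) + exp(-3*t), 3*t^2*exp(-3*t)/2 + 13*t*exp(-3*t)]
  [-t^2*exp(-3*t)/2 - t*exp(-3*t), -t*exp(-3*t), -t^2*exp(-3*t)/2 - 4*t*exp(-3*t) + exp(-3*t)]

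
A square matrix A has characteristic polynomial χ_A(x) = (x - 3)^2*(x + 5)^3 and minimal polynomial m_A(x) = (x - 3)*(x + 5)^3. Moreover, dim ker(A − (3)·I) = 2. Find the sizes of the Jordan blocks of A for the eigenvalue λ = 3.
Block sizes for λ = 3: [1, 1]

Step 1 — from the characteristic polynomial, algebraic multiplicity of λ = 3 is 2. From dim ker(A − (3)·I) = 2, there are exactly 2 Jordan blocks for λ = 3.
Step 2 — from the minimal polynomial, the factor (x − 3) tells us the largest block for λ = 3 has size 1.
Step 3 — with total size 2, 2 blocks, and largest block 1, the block sizes (in nonincreasing order) are [1, 1].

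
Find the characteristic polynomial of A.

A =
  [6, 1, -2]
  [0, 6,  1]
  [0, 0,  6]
x^3 - 18*x^2 + 108*x - 216

Expanding det(x·I − A) (e.g. by cofactor expansion or by noting that A is similar to its Jordan form J, which has the same characteristic polynomial as A) gives
  χ_A(x) = x^3 - 18*x^2 + 108*x - 216
which factors as (x - 6)^3. The eigenvalues (with algebraic multiplicities) are λ = 6 with multiplicity 3.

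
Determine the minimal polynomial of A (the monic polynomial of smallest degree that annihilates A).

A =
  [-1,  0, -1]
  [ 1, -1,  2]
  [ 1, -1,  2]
x^3

The characteristic polynomial is χ_A(x) = x^3, so the eigenvalues are known. The minimal polynomial is
  m_A(x) = Π_λ (x − λ)^{k_λ}
where k_λ is the size of the *largest* Jordan block for λ (equivalently, the smallest k with (A − λI)^k v = 0 for every generalised eigenvector v of λ).

  λ = 0: largest Jordan block has size 3, contributing (x − 0)^3

So m_A(x) = x^3 = x^3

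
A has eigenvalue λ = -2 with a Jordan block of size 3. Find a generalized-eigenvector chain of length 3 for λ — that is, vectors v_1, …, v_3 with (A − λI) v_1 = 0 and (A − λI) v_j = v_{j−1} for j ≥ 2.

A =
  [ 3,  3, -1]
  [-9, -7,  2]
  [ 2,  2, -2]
A Jordan chain for λ = -2 of length 3:
v_1 = (-4, 4, -8)ᵀ
v_2 = (5, -9, 2)ᵀ
v_3 = (1, 0, 0)ᵀ

Let N = A − (-2)·I. We want v_3 with N^3 v_3 = 0 but N^2 v_3 ≠ 0; then v_{j-1} := N · v_j for j = 3, …, 2.

Pick v_3 = (1, 0, 0)ᵀ.
Then v_2 = N · v_3 = (5, -9, 2)ᵀ.
Then v_1 = N · v_2 = (-4, 4, -8)ᵀ.

Sanity check: (A − (-2)·I) v_1 = (0, 0, 0)ᵀ = 0. ✓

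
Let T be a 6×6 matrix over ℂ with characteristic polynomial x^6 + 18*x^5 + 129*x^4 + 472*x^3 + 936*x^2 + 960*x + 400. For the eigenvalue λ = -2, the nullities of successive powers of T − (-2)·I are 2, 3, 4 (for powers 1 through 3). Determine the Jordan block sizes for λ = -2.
Block sizes for λ = -2: [3, 1]

From the dimensions of kernels of powers, the number of Jordan blocks of size at least j is d_j − d_{j−1} where d_j = dim ker(N^j) (with d_0 = 0). Computing the differences gives [2, 1, 1].
The number of blocks of size exactly k is (#blocks of size ≥ k) − (#blocks of size ≥ k + 1), so the partition is: 1 block(s) of size 1, 1 block(s) of size 3.
In nonincreasing order the block sizes are [3, 1].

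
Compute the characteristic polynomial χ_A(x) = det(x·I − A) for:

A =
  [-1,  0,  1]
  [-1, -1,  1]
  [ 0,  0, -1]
x^3 + 3*x^2 + 3*x + 1

Expanding det(x·I − A) (e.g. by cofactor expansion or by noting that A is similar to its Jordan form J, which has the same characteristic polynomial as A) gives
  χ_A(x) = x^3 + 3*x^2 + 3*x + 1
which factors as (x + 1)^3. The eigenvalues (with algebraic multiplicities) are λ = -1 with multiplicity 3.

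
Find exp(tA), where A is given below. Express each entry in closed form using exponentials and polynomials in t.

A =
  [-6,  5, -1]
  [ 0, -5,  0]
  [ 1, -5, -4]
e^{tA} =
  [-t*exp(-5*t) + exp(-5*t), 5*t*exp(-5*t), -t*exp(-5*t)]
  [0, exp(-5*t), 0]
  [t*exp(-5*t), -5*t*exp(-5*t), t*exp(-5*t) + exp(-5*t)]

Strategy: write A = P · J · P⁻¹ where J is a Jordan canonical form, so e^{tA} = P · e^{tJ} · P⁻¹, and e^{tJ} can be computed block-by-block.

A has Jordan form
J =
  [-5,  1,  0]
  [ 0, -5,  0]
  [ 0,  0, -5]
(up to reordering of blocks).

Per-block formulas:
  For a 2×2 Jordan block J_2(-5): exp(t · J_2(-5)) = e^(-5t)·(I + t·N), where N is the 2×2 nilpotent shift.
  For a 1×1 block at λ = -5: exp(t · [-5]) = [e^(-5t)].

After assembling e^{tJ} and conjugating by P, we get:

e^{tA} =
  [-t*exp(-5*t) + exp(-5*t), 5*t*exp(-5*t), -t*exp(-5*t)]
  [0, exp(-5*t), 0]
  [t*exp(-5*t), -5*t*exp(-5*t), t*exp(-5*t) + exp(-5*t)]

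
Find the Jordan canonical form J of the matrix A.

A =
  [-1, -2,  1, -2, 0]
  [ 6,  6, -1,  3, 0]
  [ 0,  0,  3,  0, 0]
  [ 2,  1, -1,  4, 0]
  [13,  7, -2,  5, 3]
J_3(3) ⊕ J_2(3)

The characteristic polynomial is
  det(x·I − A) = x^5 - 15*x^4 + 90*x^3 - 270*x^2 + 405*x - 243 = (x - 3)^5

Eigenvalues and multiplicities (the geometric multiplicity of λ is n − rank(A − λI), which equals the number of Jordan blocks for λ):
  λ = 3: algebraic multiplicity = 5, geometric multiplicity = 2

Determining the block sizes for each eigenvalue:
  λ = 3: with am = 5 and gm = 2, the partition is not yet determined (e.g. several partitions of 5 into 2 parts exist). Let N = A − (3)·I. Computing rank(N^1) = 3, rank(N^2) = 1, rank(N^3) = 0; the number of blocks of size ≥ j is rank(N^{j−1}) − rank(N^j), giving [2, 2, 1]. So we have 1 block(s) of size 3, 1 block(s) of size 2 → block sizes [3, 2]

Assembling the blocks gives a Jordan form
J =
  [3, 1, 0, 0, 0]
  [0, 3, 1, 0, 0]
  [0, 0, 3, 0, 0]
  [0, 0, 0, 3, 1]
  [0, 0, 0, 0, 3]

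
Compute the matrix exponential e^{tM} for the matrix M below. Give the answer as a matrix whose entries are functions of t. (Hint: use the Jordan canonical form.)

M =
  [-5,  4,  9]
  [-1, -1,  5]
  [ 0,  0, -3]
e^{tM} =
  [-2*t*exp(-3*t) + exp(-3*t), 4*t*exp(-3*t), t^2*exp(-3*t) + 9*t*exp(-3*t)]
  [-t*exp(-3*t), 2*t*exp(-3*t) + exp(-3*t), t^2*exp(-3*t)/2 + 5*t*exp(-3*t)]
  [0, 0, exp(-3*t)]

Strategy: write M = P · J · P⁻¹ where J is a Jordan canonical form, so e^{tM} = P · e^{tJ} · P⁻¹, and e^{tJ} can be computed block-by-block.

M has Jordan form
J =
  [-3,  1,  0]
  [ 0, -3,  1]
  [ 0,  0, -3]
(up to reordering of blocks).

Per-block formulas:
  For a 3×3 Jordan block J_3(-3): exp(t · J_3(-3)) = e^(-3t)·(I + t·N + (t^2/2)·N^2), where N is the 3×3 nilpotent shift.

After assembling e^{tJ} and conjugating by P, we get:

e^{tM} =
  [-2*t*exp(-3*t) + exp(-3*t), 4*t*exp(-3*t), t^2*exp(-3*t) + 9*t*exp(-3*t)]
  [-t*exp(-3*t), 2*t*exp(-3*t) + exp(-3*t), t^2*exp(-3*t)/2 + 5*t*exp(-3*t)]
  [0, 0, exp(-3*t)]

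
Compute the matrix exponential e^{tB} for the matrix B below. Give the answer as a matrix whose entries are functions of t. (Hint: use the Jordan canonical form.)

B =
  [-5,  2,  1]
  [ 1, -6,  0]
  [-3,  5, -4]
e^{tB} =
  [-t^2*exp(-5*t)/2 + exp(-5*t), 3*t^2*exp(-5*t)/2 + 2*t*exp(-5*t), t^2*exp(-5*t)/2 + t*exp(-5*t)]
  [-t^2*exp(-5*t)/2 + t*exp(-5*t), 3*t^2*exp(-5*t)/2 - t*exp(-5*t) + exp(-5*t), t^2*exp(-5*t)/2]
  [t^2*exp(-5*t) - 3*t*exp(-5*t), -3*t^2*exp(-5*t) + 5*t*exp(-5*t), -t^2*exp(-5*t) + t*exp(-5*t) + exp(-5*t)]

Strategy: write B = P · J · P⁻¹ where J is a Jordan canonical form, so e^{tB} = P · e^{tJ} · P⁻¹, and e^{tJ} can be computed block-by-block.

B has Jordan form
J =
  [-5,  1,  0]
  [ 0, -5,  1]
  [ 0,  0, -5]
(up to reordering of blocks).

Per-block formulas:
  For a 3×3 Jordan block J_3(-5): exp(t · J_3(-5)) = e^(-5t)·(I + t·N + (t^2/2)·N^2), where N is the 3×3 nilpotent shift.

After assembling e^{tJ} and conjugating by P, we get:

e^{tB} =
  [-t^2*exp(-5*t)/2 + exp(-5*t), 3*t^2*exp(-5*t)/2 + 2*t*exp(-5*t), t^2*exp(-5*t)/2 + t*exp(-5*t)]
  [-t^2*exp(-5*t)/2 + t*exp(-5*t), 3*t^2*exp(-5*t)/2 - t*exp(-5*t) + exp(-5*t), t^2*exp(-5*t)/2]
  [t^2*exp(-5*t) - 3*t*exp(-5*t), -3*t^2*exp(-5*t) + 5*t*exp(-5*t), -t^2*exp(-5*t) + t*exp(-5*t) + exp(-5*t)]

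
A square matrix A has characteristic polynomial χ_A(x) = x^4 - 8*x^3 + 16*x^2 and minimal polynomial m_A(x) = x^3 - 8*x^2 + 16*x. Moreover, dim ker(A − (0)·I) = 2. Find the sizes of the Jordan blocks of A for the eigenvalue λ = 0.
Block sizes for λ = 0: [1, 1]

Step 1 — from the characteristic polynomial, algebraic multiplicity of λ = 0 is 2. From dim ker(A − (0)·I) = 2, there are exactly 2 Jordan blocks for λ = 0.
Step 2 — from the minimal polynomial, the factor (x − 0) tells us the largest block for λ = 0 has size 1.
Step 3 — with total size 2, 2 blocks, and largest block 1, the block sizes (in nonincreasing order) are [1, 1].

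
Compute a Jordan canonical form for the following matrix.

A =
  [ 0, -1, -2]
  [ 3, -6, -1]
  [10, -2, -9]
J_3(-5)

The characteristic polynomial is
  det(x·I − A) = x^3 + 15*x^2 + 75*x + 125 = (x + 5)^3

Eigenvalues and multiplicities (the geometric multiplicity of λ is n − rank(A − λI), which equals the number of Jordan blocks for λ):
  λ = -5: algebraic multiplicity = 3, geometric multiplicity = 1

Determining the block sizes for each eigenvalue:
  λ = -5: one block (gm = 1), so the single block has size am = 3 → block sizes [3]

Assembling the blocks gives a Jordan form
J =
  [-5,  1,  0]
  [ 0, -5,  1]
  [ 0,  0, -5]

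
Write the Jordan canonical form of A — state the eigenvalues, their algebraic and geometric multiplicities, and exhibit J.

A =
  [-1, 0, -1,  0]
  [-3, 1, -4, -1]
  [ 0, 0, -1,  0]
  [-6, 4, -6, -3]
J_3(-1) ⊕ J_1(-1)

The characteristic polynomial is
  det(x·I − A) = x^4 + 4*x^3 + 6*x^2 + 4*x + 1 = (x + 1)^4

Eigenvalues and multiplicities (the geometric multiplicity of λ is n − rank(A − λI), which equals the number of Jordan blocks for λ):
  λ = -1: algebraic multiplicity = 4, geometric multiplicity = 2

Determining the block sizes for each eigenvalue:
  λ = -1: with am = 4 and gm = 2, the partition is not yet determined (e.g. several partitions of 4 into 2 parts exist). Let N = A − (-1)·I. Computing rank(N^1) = 2, rank(N^2) = 1, rank(N^3) = 0; the number of blocks of size ≥ j is rank(N^{j−1}) − rank(N^j), giving [2, 1, 1]. So we have 1 block(s) of size 3, 1 block(s) of size 1 → block sizes [3, 1]

Assembling the blocks gives a Jordan form
J =
  [-1,  1,  0,  0]
  [ 0, -1,  1,  0]
  [ 0,  0, -1,  0]
  [ 0,  0,  0, -1]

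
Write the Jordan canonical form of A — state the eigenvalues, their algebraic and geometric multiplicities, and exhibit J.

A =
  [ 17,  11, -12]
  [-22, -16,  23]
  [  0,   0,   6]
J_1(-5) ⊕ J_2(6)

The characteristic polynomial is
  det(x·I − A) = x^3 - 7*x^2 - 24*x + 180 = (x - 6)^2*(x + 5)

Eigenvalues and multiplicities (the geometric multiplicity of λ is n − rank(A − λI), which equals the number of Jordan blocks for λ):
  λ = -5: algebraic multiplicity = 1, geometric multiplicity = 1
  λ = 6: algebraic multiplicity = 2, geometric multiplicity = 1

Determining the block sizes for each eigenvalue:
  λ = -5: one block (gm = 1), so the single block has size am = 1 → block sizes [1]
  λ = 6: one block (gm = 1), so the single block has size am = 2 → block sizes [2]

Assembling the blocks gives a Jordan form
J =
  [-5, 0, 0]
  [ 0, 6, 1]
  [ 0, 0, 6]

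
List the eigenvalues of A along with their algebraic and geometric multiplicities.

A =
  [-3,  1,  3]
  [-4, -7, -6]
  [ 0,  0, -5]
λ = -5: alg = 3, geom = 2

Step 1 — factor the characteristic polynomial to read off the algebraic multiplicities:
  χ_A(x) = (x + 5)^3

Step 2 — compute geometric multiplicities via the rank-nullity identity g(λ) = n − rank(A − λI):
  rank(A − (-5)·I) = 1, so dim ker(A − (-5)·I) = n − 1 = 2

Summary:
  λ = -5: algebraic multiplicity = 3, geometric multiplicity = 2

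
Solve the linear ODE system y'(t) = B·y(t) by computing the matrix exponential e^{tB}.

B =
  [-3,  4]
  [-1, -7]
e^{tB} =
  [2*t*exp(-5*t) + exp(-5*t), 4*t*exp(-5*t)]
  [-t*exp(-5*t), -2*t*exp(-5*t) + exp(-5*t)]

Strategy: write B = P · J · P⁻¹ where J is a Jordan canonical form, so e^{tB} = P · e^{tJ} · P⁻¹, and e^{tJ} can be computed block-by-block.

B has Jordan form
J =
  [-5,  1]
  [ 0, -5]
(up to reordering of blocks).

Per-block formulas:
  For a 2×2 Jordan block J_2(-5): exp(t · J_2(-5)) = e^(-5t)·(I + t·N), where N is the 2×2 nilpotent shift.

After assembling e^{tJ} and conjugating by P, we get:

e^{tB} =
  [2*t*exp(-5*t) + exp(-5*t), 4*t*exp(-5*t)]
  [-t*exp(-5*t), -2*t*exp(-5*t) + exp(-5*t)]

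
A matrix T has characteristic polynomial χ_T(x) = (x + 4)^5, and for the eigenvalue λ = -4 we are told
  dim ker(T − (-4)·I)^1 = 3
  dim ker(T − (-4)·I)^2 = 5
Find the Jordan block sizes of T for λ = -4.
Block sizes for λ = -4: [2, 2, 1]

From the dimensions of kernels of powers, the number of Jordan blocks of size at least j is d_j − d_{j−1} where d_j = dim ker(N^j) (with d_0 = 0). Computing the differences gives [3, 2].
The number of blocks of size exactly k is (#blocks of size ≥ k) − (#blocks of size ≥ k + 1), so the partition is: 1 block(s) of size 1, 2 block(s) of size 2.
In nonincreasing order the block sizes are [2, 2, 1].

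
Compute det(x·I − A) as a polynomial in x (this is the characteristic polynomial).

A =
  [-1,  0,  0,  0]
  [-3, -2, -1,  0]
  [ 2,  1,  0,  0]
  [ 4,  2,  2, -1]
x^4 + 4*x^3 + 6*x^2 + 4*x + 1

Expanding det(x·I − A) (e.g. by cofactor expansion or by noting that A is similar to its Jordan form J, which has the same characteristic polynomial as A) gives
  χ_A(x) = x^4 + 4*x^3 + 6*x^2 + 4*x + 1
which factors as (x + 1)^4. The eigenvalues (with algebraic multiplicities) are λ = -1 with multiplicity 4.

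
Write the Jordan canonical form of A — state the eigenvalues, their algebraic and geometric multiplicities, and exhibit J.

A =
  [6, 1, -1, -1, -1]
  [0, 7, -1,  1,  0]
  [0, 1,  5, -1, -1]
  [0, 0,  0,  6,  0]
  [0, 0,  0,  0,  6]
J_3(6) ⊕ J_1(6) ⊕ J_1(6)

The characteristic polynomial is
  det(x·I − A) = x^5 - 30*x^4 + 360*x^3 - 2160*x^2 + 6480*x - 7776 = (x - 6)^5

Eigenvalues and multiplicities (the geometric multiplicity of λ is n − rank(A − λI), which equals the number of Jordan blocks for λ):
  λ = 6: algebraic multiplicity = 5, geometric multiplicity = 3

Determining the block sizes for each eigenvalue:
  λ = 6: with am = 5 and gm = 3, the partition is not yet determined (e.g. several partitions of 5 into 3 parts exist). Let N = A − (6)·I. Computing rank(N^1) = 2, rank(N^2) = 1, rank(N^3) = 0; the number of blocks of size ≥ j is rank(N^{j−1}) − rank(N^j), giving [3, 1, 1]. So we have 1 block(s) of size 3, 2 block(s) of size 1 → block sizes [3, 1, 1]

Assembling the blocks gives a Jordan form
J =
  [6, 1, 0, 0, 0]
  [0, 6, 1, 0, 0]
  [0, 0, 6, 0, 0]
  [0, 0, 0, 6, 0]
  [0, 0, 0, 0, 6]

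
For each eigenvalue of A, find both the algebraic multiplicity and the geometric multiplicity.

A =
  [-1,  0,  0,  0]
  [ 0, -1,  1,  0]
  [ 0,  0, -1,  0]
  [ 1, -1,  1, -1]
λ = -1: alg = 4, geom = 2

Step 1 — factor the characteristic polynomial to read off the algebraic multiplicities:
  χ_A(x) = (x + 1)^4

Step 2 — compute geometric multiplicities via the rank-nullity identity g(λ) = n − rank(A − λI):
  rank(A − (-1)·I) = 2, so dim ker(A − (-1)·I) = n − 2 = 2

Summary:
  λ = -1: algebraic multiplicity = 4, geometric multiplicity = 2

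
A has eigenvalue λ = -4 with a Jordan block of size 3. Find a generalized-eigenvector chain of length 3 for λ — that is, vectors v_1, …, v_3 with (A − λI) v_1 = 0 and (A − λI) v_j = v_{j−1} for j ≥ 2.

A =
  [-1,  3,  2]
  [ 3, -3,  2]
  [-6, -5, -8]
A Jordan chain for λ = -4 of length 3:
v_1 = (6, 0, -9)ᵀ
v_2 = (3, 3, -6)ᵀ
v_3 = (1, 0, 0)ᵀ

Let N = A − (-4)·I. We want v_3 with N^3 v_3 = 0 but N^2 v_3 ≠ 0; then v_{j-1} := N · v_j for j = 3, …, 2.

Pick v_3 = (1, 0, 0)ᵀ.
Then v_2 = N · v_3 = (3, 3, -6)ᵀ.
Then v_1 = N · v_2 = (6, 0, -9)ᵀ.

Sanity check: (A − (-4)·I) v_1 = (0, 0, 0)ᵀ = 0. ✓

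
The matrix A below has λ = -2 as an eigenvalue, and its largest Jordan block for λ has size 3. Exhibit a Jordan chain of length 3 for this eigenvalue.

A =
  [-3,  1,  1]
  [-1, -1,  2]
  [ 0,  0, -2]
A Jordan chain for λ = -2 of length 3:
v_1 = (1, 1, 0)ᵀ
v_2 = (1, 2, 0)ᵀ
v_3 = (0, 0, 1)ᵀ

Let N = A − (-2)·I. We want v_3 with N^3 v_3 = 0 but N^2 v_3 ≠ 0; then v_{j-1} := N · v_j for j = 3, …, 2.

Pick v_3 = (0, 0, 1)ᵀ.
Then v_2 = N · v_3 = (1, 2, 0)ᵀ.
Then v_1 = N · v_2 = (1, 1, 0)ᵀ.

Sanity check: (A − (-2)·I) v_1 = (0, 0, 0)ᵀ = 0. ✓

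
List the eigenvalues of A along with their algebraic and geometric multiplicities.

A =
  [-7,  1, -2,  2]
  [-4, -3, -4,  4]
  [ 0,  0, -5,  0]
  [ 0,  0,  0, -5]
λ = -5: alg = 4, geom = 3

Step 1 — factor the characteristic polynomial to read off the algebraic multiplicities:
  χ_A(x) = (x + 5)^4

Step 2 — compute geometric multiplicities via the rank-nullity identity g(λ) = n − rank(A − λI):
  rank(A − (-5)·I) = 1, so dim ker(A − (-5)·I) = n − 1 = 3

Summary:
  λ = -5: algebraic multiplicity = 4, geometric multiplicity = 3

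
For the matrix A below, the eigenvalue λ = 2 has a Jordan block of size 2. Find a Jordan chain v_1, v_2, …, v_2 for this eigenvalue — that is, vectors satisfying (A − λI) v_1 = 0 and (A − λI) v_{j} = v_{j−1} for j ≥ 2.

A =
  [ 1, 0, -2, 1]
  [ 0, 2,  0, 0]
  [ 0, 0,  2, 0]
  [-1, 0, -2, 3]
A Jordan chain for λ = 2 of length 2:
v_1 = (-1, 0, 0, -1)ᵀ
v_2 = (1, 0, 0, 0)ᵀ

Let N = A − (2)·I. We want v_2 with N^2 v_2 = 0 but N^1 v_2 ≠ 0; then v_{j-1} := N · v_j for j = 2, …, 2.

Pick v_2 = (1, 0, 0, 0)ᵀ.
Then v_1 = N · v_2 = (-1, 0, 0, -1)ᵀ.

Sanity check: (A − (2)·I) v_1 = (0, 0, 0, 0)ᵀ = 0. ✓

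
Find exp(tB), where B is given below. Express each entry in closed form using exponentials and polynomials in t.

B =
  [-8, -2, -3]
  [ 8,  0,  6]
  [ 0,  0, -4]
e^{tB} =
  [-4*t*exp(-4*t) + exp(-4*t), -2*t*exp(-4*t), -3*t*exp(-4*t)]
  [8*t*exp(-4*t), 4*t*exp(-4*t) + exp(-4*t), 6*t*exp(-4*t)]
  [0, 0, exp(-4*t)]

Strategy: write B = P · J · P⁻¹ where J is a Jordan canonical form, so e^{tB} = P · e^{tJ} · P⁻¹, and e^{tJ} can be computed block-by-block.

B has Jordan form
J =
  [-4,  1,  0]
  [ 0, -4,  0]
  [ 0,  0, -4]
(up to reordering of blocks).

Per-block formulas:
  For a 2×2 Jordan block J_2(-4): exp(t · J_2(-4)) = e^(-4t)·(I + t·N), where N is the 2×2 nilpotent shift.
  For a 1×1 block at λ = -4: exp(t · [-4]) = [e^(-4t)].

After assembling e^{tJ} and conjugating by P, we get:

e^{tB} =
  [-4*t*exp(-4*t) + exp(-4*t), -2*t*exp(-4*t), -3*t*exp(-4*t)]
  [8*t*exp(-4*t), 4*t*exp(-4*t) + exp(-4*t), 6*t*exp(-4*t)]
  [0, 0, exp(-4*t)]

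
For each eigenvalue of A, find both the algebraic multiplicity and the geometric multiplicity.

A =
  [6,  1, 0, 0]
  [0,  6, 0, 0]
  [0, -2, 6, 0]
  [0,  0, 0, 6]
λ = 6: alg = 4, geom = 3

Step 1 — factor the characteristic polynomial to read off the algebraic multiplicities:
  χ_A(x) = (x - 6)^4

Step 2 — compute geometric multiplicities via the rank-nullity identity g(λ) = n − rank(A − λI):
  rank(A − (6)·I) = 1, so dim ker(A − (6)·I) = n − 1 = 3

Summary:
  λ = 6: algebraic multiplicity = 4, geometric multiplicity = 3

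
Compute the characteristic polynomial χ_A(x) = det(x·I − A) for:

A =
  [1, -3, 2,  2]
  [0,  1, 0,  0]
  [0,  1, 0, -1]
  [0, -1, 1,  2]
x^4 - 4*x^3 + 6*x^2 - 4*x + 1

Expanding det(x·I − A) (e.g. by cofactor expansion or by noting that A is similar to its Jordan form J, which has the same characteristic polynomial as A) gives
  χ_A(x) = x^4 - 4*x^3 + 6*x^2 - 4*x + 1
which factors as (x - 1)^4. The eigenvalues (with algebraic multiplicities) are λ = 1 with multiplicity 4.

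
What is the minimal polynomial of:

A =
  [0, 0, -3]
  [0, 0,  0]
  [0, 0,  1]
x^2 - x

The characteristic polynomial is χ_A(x) = x^2*(x - 1), so the eigenvalues are known. The minimal polynomial is
  m_A(x) = Π_λ (x − λ)^{k_λ}
where k_λ is the size of the *largest* Jordan block for λ (equivalently, the smallest k with (A − λI)^k v = 0 for every generalised eigenvector v of λ).

  λ = 0: largest Jordan block has size 1, contributing (x − 0)
  λ = 1: largest Jordan block has size 1, contributing (x − 1)

So m_A(x) = x*(x - 1) = x^2 - x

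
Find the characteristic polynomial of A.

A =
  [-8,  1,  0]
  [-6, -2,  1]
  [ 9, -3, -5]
x^3 + 15*x^2 + 75*x + 125

Expanding det(x·I − A) (e.g. by cofactor expansion or by noting that A is similar to its Jordan form J, which has the same characteristic polynomial as A) gives
  χ_A(x) = x^3 + 15*x^2 + 75*x + 125
which factors as (x + 5)^3. The eigenvalues (with algebraic multiplicities) are λ = -5 with multiplicity 3.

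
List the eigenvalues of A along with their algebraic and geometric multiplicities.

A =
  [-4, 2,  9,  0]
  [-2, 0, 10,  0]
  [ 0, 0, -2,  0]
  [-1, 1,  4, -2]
λ = -2: alg = 4, geom = 2

Step 1 — factor the characteristic polynomial to read off the algebraic multiplicities:
  χ_A(x) = (x + 2)^4

Step 2 — compute geometric multiplicities via the rank-nullity identity g(λ) = n − rank(A − λI):
  rank(A − (-2)·I) = 2, so dim ker(A − (-2)·I) = n − 2 = 2

Summary:
  λ = -2: algebraic multiplicity = 4, geometric multiplicity = 2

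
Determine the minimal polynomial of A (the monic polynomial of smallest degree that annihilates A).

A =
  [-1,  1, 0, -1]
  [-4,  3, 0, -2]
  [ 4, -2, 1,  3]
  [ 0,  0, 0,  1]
x^2 - 2*x + 1

The characteristic polynomial is χ_A(x) = (x - 1)^4, so the eigenvalues are known. The minimal polynomial is
  m_A(x) = Π_λ (x − λ)^{k_λ}
where k_λ is the size of the *largest* Jordan block for λ (equivalently, the smallest k with (A − λI)^k v = 0 for every generalised eigenvector v of λ).

  λ = 1: largest Jordan block has size 2, contributing (x − 1)^2

So m_A(x) = (x - 1)^2 = x^2 - 2*x + 1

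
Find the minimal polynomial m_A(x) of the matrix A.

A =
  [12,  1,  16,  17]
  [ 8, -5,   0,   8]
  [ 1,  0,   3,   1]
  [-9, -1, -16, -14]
x^4 + 4*x^3 - 26*x^2 - 60*x + 225

The characteristic polynomial is χ_A(x) = (x - 3)^2*(x + 5)^2, so the eigenvalues are known. The minimal polynomial is
  m_A(x) = Π_λ (x − λ)^{k_λ}
where k_λ is the size of the *largest* Jordan block for λ (equivalently, the smallest k with (A − λI)^k v = 0 for every generalised eigenvector v of λ).

  λ = -5: largest Jordan block has size 2, contributing (x + 5)^2
  λ = 3: largest Jordan block has size 2, contributing (x − 3)^2

So m_A(x) = (x - 3)^2*(x + 5)^2 = x^4 + 4*x^3 - 26*x^2 - 60*x + 225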